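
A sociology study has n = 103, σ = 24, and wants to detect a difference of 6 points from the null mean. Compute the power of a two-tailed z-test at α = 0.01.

SE = σ/√n = 24/√103 = 2.365. Non-centrality λ = d/SE = 6/2.365 = 2.537. Power ≈ Φ(λ - z_{α/2}) = Φ(2.537 - 2.576) = Φ(-0.039) = 0.485.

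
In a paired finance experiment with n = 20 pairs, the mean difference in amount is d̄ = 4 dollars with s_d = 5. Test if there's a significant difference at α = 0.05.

t = d̄/(s_d/√n) = 4/(5/√20) = 3.578. df = 19, critical t = ±2.093. Reject H₀.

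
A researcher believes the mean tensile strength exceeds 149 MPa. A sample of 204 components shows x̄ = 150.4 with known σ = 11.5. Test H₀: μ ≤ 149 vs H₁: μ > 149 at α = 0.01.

z = 1.739. Critical value: 2.33. Fail to reject H₀.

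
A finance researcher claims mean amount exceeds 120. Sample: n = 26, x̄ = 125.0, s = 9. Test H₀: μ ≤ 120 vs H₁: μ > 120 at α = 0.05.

t = (125.0 - 120)/(9/√26) = 2.833, df = 25. Critical t = 1.708. Reject H₀.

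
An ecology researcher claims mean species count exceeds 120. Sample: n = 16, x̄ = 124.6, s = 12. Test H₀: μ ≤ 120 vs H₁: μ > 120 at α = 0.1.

t = (124.6 - 120)/(12/√16) = 1.533, df = 15. Critical t = 1.341. Reject H₀.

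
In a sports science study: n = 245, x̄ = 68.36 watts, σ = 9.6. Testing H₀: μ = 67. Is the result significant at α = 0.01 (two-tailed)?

z = (68.36 - 67)/(9.6/√245) = 2.217. Since |z| ≤ 2.576, not significant at α = 0.01.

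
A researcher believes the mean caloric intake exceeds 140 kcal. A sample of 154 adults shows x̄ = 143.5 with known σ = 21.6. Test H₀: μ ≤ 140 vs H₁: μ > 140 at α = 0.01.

z = 2.011. Critical value: 2.33. Fail to reject H₀.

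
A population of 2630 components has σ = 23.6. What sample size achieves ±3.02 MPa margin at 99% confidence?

Without FPC: n₀ = (2.576×23.6/3.02)² = 405.23. With FPC: n = n₀N/(n₀+N-1) = 351.2 → n = 352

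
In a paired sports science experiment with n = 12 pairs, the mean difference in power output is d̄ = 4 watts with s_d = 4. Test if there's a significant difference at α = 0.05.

t = d̄/(s_d/√n) = 4/(4/√12) = 3.464. df = 11, critical t = ±2.201. Reject H₀.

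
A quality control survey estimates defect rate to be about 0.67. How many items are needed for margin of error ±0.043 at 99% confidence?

n = z²p(1-p)/E² = 2.576²×0.67×0.33/0.043² = 793.5 → n = 794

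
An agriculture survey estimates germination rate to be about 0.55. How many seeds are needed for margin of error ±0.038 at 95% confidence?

n = z²p(1-p)/E² = 1.96²×0.55×0.45/0.038² = 658.4 → n = 659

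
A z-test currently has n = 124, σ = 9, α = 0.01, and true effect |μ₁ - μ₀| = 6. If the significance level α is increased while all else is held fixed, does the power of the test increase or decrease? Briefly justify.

Power increases: a larger α lowers the critical value, so more of the H₁ sampling distribution falls in the rejection region.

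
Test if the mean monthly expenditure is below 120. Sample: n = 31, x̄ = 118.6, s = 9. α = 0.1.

t = (118.6 - 120)/(9/√31) = -0.866, df = 30. Critical t = -1.31. Fail to reject H₀.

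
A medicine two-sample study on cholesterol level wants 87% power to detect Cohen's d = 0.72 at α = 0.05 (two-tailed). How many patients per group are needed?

z_{α/2} = 1.96, z_β = Φ⁻¹(0.87) = 1.126. For medium effect (d = 0.72): n per group = 2(z_{α/2} + z_β)²/d² = 2(1.96 + 1.126)²/0.72² = 36.7 → 37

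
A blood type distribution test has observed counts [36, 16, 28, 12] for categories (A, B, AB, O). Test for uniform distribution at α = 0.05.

Expected = 23 each. χ² = Σ(O-E)²/E = 15.826. df = 3, critical value = 7.815. Reject H₀.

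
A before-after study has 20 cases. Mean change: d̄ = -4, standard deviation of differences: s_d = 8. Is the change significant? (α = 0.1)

t = d̄/(s_d/√n) = -4/(8/√20) = -2.236. df = 19, critical t = ±1.729. Reject H₀.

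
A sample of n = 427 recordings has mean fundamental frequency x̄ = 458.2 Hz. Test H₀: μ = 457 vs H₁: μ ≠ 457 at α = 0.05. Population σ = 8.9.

z = (x̄ - μ₀)/(σ/√n) = (458.2 - 457)/(8.9/√427) = 2.786. Critical value: ±1.96. Since |2.786| > 1.96, Reject H₀.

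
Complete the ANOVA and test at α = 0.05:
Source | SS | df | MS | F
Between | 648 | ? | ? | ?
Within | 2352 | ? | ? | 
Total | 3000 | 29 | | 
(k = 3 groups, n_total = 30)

df_between = 2, df_within = 27. MS_between = 324.0, MS_within = 87.11. F = 3.719, F_crit ≈ 3.354. Reject H₀.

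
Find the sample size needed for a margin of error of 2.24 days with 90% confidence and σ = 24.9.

n = (z*σ/E)² = (1.645×24.9/2.24)² = 334.4 → n = 335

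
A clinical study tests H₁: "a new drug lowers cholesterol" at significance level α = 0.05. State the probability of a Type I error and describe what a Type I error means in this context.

P(Type I error) = α = 0.05. A Type I error is rejecting H₀ when H₀ is actually true (false positive) — here, concluding that a new drug lowers cholesterol when in fact this is not the case. Consequence: approving an ineffective drug — patients take a useless medication and may skip effective alternatives.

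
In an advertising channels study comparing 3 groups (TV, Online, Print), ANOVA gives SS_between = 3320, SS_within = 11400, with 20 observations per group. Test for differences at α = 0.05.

df_between = 2, df_within = 57. F = MS_between/MS_within = 1660.0/200.0 = 8.3. F_crit ≈ 3.159. Reject H₀. At least one mean differs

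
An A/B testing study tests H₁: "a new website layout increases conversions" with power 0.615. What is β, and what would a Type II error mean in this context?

β = 1 - power = 1 - 0.615 = 0.385. A Type II error is failing to reject H₀ when H₀ is false (false negative) — here, failing to conclude that a new website layout increases conversions when in fact it is true. Consequence: discarding a layout that would have improved conversions — lost revenue.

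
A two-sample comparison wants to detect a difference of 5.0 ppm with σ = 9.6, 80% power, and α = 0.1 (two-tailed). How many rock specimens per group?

n per group = 2(z_α/2 + z_β)²σ²/d² = 2×(1.645 + 0.84)²×9.6²/5.0² = 45.5 → n = 46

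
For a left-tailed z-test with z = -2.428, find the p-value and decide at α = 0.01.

p = P(Z < -2.428) = Φ(-2.428) ≈ 0.0076. Since p < 0.01, reject H₀ (significant) at α = 0.01.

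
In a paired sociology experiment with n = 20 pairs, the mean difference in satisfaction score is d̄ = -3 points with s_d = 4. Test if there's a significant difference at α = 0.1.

t = d̄/(s_d/√n) = -3/(4/√20) = -3.354. df = 19, critical t = ±1.729. Reject H₀.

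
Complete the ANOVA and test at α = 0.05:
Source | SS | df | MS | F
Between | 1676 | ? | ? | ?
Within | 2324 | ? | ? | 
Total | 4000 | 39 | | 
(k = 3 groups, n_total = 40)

df_between = 2, df_within = 37. MS_between = 838.0, MS_within = 62.81. F = 13.342, F_crit ≈ 3.252. Reject H₀.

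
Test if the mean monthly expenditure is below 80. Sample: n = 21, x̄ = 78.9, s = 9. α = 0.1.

t = (78.9 - 80)/(9/√21) = -0.56, df = 20. Critical t = -1.325. Fail to reject H₀.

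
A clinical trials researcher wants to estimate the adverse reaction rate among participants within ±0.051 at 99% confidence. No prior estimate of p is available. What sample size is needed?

Conservative approach: use p = 0.5 (maximizes p(1-p) = 0.25). n = z²(0.25)/E² = 2.576²×0.25/0.051² = 637.8 → n = 638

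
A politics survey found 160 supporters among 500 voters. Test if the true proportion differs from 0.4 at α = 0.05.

p̂ = 0.32, p₀ = 0.4. z = (p̂ - p₀)/√(p₀(1-p₀)/n) = -3.651. Critical: ±1.96. Reject H₀.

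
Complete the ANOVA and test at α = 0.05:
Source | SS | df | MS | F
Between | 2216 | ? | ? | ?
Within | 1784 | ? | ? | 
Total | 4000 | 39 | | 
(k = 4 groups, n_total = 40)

df_between = 3, df_within = 36. MS_between = 738.67, MS_within = 49.56. F = 14.906, F_crit ≈ 2.866. Reject H₀.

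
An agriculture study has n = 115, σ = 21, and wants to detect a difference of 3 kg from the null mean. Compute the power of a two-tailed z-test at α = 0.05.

SE = σ/√n = 21/√115 = 1.958. Non-centrality λ = d/SE = 3/1.958 = 1.532. Power ≈ Φ(λ - z_{α/2}) = Φ(1.532 - 1.96) = Φ(-0.428) = 0.334.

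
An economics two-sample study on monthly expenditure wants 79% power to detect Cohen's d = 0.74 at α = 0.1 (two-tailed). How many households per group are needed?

z_{α/2} = 1.645, z_β = Φ⁻¹(0.79) = 0.806. For medium effect (d = 0.74): n per group = 2(z_{α/2} + z_β)²/d² = 2(1.645 + 0.806)²/0.74² = 21.9 → 22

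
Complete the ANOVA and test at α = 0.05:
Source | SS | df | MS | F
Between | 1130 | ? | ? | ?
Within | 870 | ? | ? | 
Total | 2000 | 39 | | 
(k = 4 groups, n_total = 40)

df_between = 3, df_within = 36. MS_between = 376.67, MS_within = 24.17. F = 15.586, F_crit ≈ 2.866. Reject H₀.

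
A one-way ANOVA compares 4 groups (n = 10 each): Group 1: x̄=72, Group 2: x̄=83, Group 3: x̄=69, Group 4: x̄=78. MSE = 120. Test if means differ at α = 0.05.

Grand mean = 75.5. SS_between = 1170.0, MS_between = 390.0. F = 3.25, F_crit ≈ 2.866. Reject H₀.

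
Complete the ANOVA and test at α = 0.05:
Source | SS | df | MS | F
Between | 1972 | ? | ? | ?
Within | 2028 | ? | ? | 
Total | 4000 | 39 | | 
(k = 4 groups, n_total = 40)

df_between = 3, df_within = 36. MS_between = 657.33, MS_within = 56.33. F = 11.669, F_crit ≈ 2.866. Reject H₀.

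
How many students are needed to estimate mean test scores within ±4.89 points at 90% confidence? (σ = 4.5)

n = (z*σ/E)² = (1.645×4.5/4.89)² = 2.3 → n = 3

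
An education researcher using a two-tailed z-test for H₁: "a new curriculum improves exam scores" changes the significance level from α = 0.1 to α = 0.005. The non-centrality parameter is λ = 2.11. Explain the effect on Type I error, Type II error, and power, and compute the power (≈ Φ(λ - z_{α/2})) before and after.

Decreasing α from 0.1 to 0.005:
• Type I error rate decreases (α is the Type I rate by definition).
• Critical value moves from z_{α/2} = 1.645 to 2.807, so power = Φ(λ - z_{α/2}) goes from Φ(2.11 - 1.645) = 0.679 to Φ(2.11 - 2.807) = 0.243.
• Type II error rate β = 1 - power therefore increases (0.321 → 0.757).
Appropriate when false positives are costly — here, adopting a curriculum that gives no real benefit — disruption for nothing.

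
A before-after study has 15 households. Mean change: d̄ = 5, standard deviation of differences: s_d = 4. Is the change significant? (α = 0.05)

t = d̄/(s_d/√n) = 5/(4/√15) = 4.841. df = 14, critical t = ±2.145. Reject H₀.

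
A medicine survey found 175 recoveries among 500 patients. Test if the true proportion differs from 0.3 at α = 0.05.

p̂ = 0.35, p₀ = 0.3. z = (p̂ - p₀)/√(p₀(1-p₀)/n) = 2.44. Critical: ±1.96. Reject H₀.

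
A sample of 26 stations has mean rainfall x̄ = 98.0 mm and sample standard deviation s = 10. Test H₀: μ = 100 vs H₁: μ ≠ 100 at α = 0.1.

t = (x̄ - μ₀)/(s/√n) = (98.0 - 100)/(10/√26) = -1.02. df = 25, critical t = ±1.708. Fail to reject H₀.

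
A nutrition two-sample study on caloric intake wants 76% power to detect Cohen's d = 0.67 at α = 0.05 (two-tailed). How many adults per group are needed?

z_{α/2} = 1.96, z_β = Φ⁻¹(0.76) = 0.706. For medium effect (d = 0.67): n per group = 2(z_{α/2} + z_β)²/d² = 2(1.96 + 0.706)²/0.67² = 31.7 → 32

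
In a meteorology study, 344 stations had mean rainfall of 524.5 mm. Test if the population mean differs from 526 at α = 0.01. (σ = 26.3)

z = (x̄ - μ₀)/(σ/√n) = (524.5 - 526)/(26.3/√344) = -1.058. Critical value: ±2.576. Since |-1.058| ≤ 2.576, Fail to reject H₀.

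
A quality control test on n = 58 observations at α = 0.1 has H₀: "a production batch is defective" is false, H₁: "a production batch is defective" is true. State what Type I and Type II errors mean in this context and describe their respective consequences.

Type I (false positive): concluding that a production batch is defective when it is not — scrapping a good batch — wasted material and cost for no reason. Type II (false negative): failing to conclude that a production batch is defective when it is — shipping a defective batch — faulty products reach customers. Which is costlier depends on domain priorities and is a judgement call rather than a statistical fact.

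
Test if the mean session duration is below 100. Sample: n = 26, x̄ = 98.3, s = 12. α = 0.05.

t = (98.3 - 100)/(12/√26) = -0.722, df = 25. Critical t = -1.708. Fail to reject H₀.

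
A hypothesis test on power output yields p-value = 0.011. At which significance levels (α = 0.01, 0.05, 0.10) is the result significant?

p = 0.011. Significant at: α = 0.05, 0.1.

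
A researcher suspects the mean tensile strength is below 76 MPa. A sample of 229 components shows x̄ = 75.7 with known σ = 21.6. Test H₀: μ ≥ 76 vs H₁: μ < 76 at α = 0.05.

z = -0.21. Critical value: -1.645. Fail to reject H₀.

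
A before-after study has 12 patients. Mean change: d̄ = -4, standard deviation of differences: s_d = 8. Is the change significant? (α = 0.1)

t = d̄/(s_d/√n) = -4/(8/√12) = -1.732. df = 11, critical t = ±1.796. Fail to reject H₀.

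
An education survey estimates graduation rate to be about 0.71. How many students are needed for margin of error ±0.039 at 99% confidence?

n = z²p(1-p)/E² = 2.576²×0.71×0.29/0.039² = 898.3 → n = 899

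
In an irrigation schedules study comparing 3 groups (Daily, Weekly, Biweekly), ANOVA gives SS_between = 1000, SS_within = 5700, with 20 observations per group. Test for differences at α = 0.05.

df_between = 2, df_within = 57. F = MS_between/MS_within = 500.0/100.0 = 5.0. F_crit ≈ 3.159. Reject H₀. At least one mean differs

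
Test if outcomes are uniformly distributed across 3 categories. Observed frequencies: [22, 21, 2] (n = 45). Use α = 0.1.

Expected = 15 each. χ² = Σ(O-E)²/E = 16.933. df = 2, critical value = 4.605. Reject H₀.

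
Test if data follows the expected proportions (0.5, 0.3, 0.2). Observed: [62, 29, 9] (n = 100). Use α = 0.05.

Expected: [50.0, 30.0, 20.0]. χ² = 8.963. df = 2, critical = 5.991. Reject H₀.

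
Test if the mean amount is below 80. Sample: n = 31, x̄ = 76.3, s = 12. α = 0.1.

t = (76.3 - 80)/(12/√31) = -1.717, df = 30. Critical t = -1.31. Reject H₀.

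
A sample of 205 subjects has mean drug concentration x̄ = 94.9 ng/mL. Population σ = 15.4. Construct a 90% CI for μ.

CI = x̄ ± z*(σ/√n) = 94.9 ± 1.645(15.4/√205) = 94.9 ± 1.77 = (93.13, 96.67)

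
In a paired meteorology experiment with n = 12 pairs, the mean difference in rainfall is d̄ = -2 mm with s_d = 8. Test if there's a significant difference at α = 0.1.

t = d̄/(s_d/√n) = -2/(8/√12) = -0.866. df = 11, critical t = ±1.796. Fail to reject H₀.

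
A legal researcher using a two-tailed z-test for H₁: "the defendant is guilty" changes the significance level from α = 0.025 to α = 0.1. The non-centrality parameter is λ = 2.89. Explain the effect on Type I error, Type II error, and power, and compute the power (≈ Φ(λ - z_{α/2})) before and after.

Increasing α from 0.025 to 0.1:
• Type I error rate increases (α is the Type I rate by definition).
• Critical value moves from z_{α/2} = 2.241 to 1.645, so power = Φ(λ - z_{α/2}) goes from Φ(2.89 - 2.241) = 0.742 to Φ(2.89 - 1.645) = 0.893.
• Type II error rate β = 1 - power therefore decreases (0.258 → 0.107).
Appropriate when false negatives are costly — here, acquitting a guilty person.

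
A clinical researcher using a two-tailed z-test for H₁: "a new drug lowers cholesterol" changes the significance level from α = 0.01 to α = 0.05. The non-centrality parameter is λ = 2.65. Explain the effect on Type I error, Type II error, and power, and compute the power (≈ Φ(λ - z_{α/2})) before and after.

Increasing α from 0.01 to 0.05:
• Type I error rate increases (α is the Type I rate by definition).
• Critical value moves from z_{α/2} = 2.576 to 1.96, so power = Φ(λ - z_{α/2}) goes from Φ(2.65 - 2.576) = 0.529 to Φ(2.65 - 1.96) = 0.755.
• Type II error rate β = 1 - power therefore decreases (0.471 → 0.245).
Appropriate when false negatives are costly — here, shelving an effective drug — patients miss out on a treatment that would have helped.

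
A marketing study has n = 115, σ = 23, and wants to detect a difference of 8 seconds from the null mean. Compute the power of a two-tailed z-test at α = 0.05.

SE = σ/√n = 23/√115 = 2.145. Non-centrality λ = d/SE = 8/2.145 = 3.73. Power ≈ Φ(λ - z_{α/2}) = Φ(3.73 - 1.96) = Φ(1.77) = 0.962.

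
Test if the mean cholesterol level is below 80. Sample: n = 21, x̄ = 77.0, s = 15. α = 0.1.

t = (77.0 - 80)/(15/√21) = -0.917, df = 20. Critical t = -1.325. Fail to reject H₀.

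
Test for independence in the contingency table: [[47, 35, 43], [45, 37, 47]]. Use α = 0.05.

χ² = 0.214. df = 2, critical = 5.991. Fail to reject H₀. No evidence of dependence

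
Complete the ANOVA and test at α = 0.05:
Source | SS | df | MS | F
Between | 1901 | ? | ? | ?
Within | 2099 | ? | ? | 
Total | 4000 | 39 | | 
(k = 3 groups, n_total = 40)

df_between = 2, df_within = 37. MS_between = 950.5, MS_within = 56.73. F = 16.755, F_crit ≈ 3.252. Reject H₀.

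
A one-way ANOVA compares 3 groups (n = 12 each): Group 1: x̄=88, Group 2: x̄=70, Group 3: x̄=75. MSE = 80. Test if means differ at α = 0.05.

Grand mean = 77.67. SS_between = 2072.0, MS_between = 1036.0. F = 12.95, F_crit ≈ 3.285. Reject H₀.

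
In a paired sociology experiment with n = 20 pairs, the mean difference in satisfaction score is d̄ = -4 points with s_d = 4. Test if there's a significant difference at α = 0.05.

t = d̄/(s_d/√n) = -4/(4/√20) = -4.472. df = 19, critical t = ±2.093. Reject H₀.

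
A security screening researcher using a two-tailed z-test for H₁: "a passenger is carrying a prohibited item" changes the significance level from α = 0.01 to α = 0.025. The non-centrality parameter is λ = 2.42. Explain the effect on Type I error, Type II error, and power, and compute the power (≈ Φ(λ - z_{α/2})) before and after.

Increasing α from 0.01 to 0.025:
• Type I error rate increases (α is the Type I rate by definition).
• Critical value moves from z_{α/2} = 2.576 to 2.241, so power = Φ(λ - z_{α/2}) goes from Φ(2.42 - 2.576) = 0.438 to Φ(2.42 - 2.241) = 0.571.
• Type II error rate β = 1 - power therefore decreases (0.562 → 0.429).
Appropriate when false negatives are costly — here, letting a prohibited item through — security breach.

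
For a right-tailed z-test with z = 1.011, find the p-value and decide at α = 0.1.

p = P(Z > 1.011) = 1 - Φ(1.011) ≈ 0.156. Since p ≥ 0.1, fail to reject H₀ (not significant) at α = 0.1.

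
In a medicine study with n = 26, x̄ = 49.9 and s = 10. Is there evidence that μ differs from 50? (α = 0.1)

t = (x̄ - μ₀)/(s/√n) = (49.9 - 50)/(10/√26) = -0.051. df = 25, critical t = ±1.708. Fail to reject H₀.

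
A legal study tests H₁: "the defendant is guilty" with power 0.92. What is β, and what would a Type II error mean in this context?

β = 1 - power = 1 - 0.92 = 0.08. A Type II error is failing to reject H₀ when H₀ is false (false negative) — here, failing to conclude that the defendant is guilty when in fact it is true. Consequence: acquitting a guilty person.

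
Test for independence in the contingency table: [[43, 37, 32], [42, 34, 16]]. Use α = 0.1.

χ² = 3.545. df = 2, critical = 4.605. Fail to reject H₀. No evidence of dependence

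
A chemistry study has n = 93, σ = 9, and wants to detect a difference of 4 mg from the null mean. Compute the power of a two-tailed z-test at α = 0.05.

SE = σ/√n = 9/√93 = 0.933. Non-centrality λ = d/SE = 4/0.933 = 4.286. Power ≈ Φ(λ - z_{α/2}) = Φ(4.286 - 1.96) = Φ(2.326) = 0.99.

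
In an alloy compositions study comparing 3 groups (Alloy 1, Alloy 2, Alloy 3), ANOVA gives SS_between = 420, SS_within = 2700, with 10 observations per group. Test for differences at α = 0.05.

df_between = 2, df_within = 27. F = MS_between/MS_within = 210.0/100.0 = 2.1. F_crit ≈ 3.354. Fail to reject H₀.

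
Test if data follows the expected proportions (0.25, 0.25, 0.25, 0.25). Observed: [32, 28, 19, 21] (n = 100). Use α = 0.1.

Expected: [25.0, 25.0, 25.0, 25.0]. χ² = 4.4. df = 3, critical = 6.251. Fail to reject H₀.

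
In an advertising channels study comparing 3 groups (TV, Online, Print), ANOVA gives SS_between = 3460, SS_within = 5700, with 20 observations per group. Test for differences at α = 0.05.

df_between = 2, df_within = 57. F = MS_between/MS_within = 1730.0/100.0 = 17.3. F_crit ≈ 3.159. Reject H₀. At least one mean differs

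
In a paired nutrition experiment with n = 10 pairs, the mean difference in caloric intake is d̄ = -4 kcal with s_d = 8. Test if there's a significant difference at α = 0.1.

t = d̄/(s_d/√n) = -4/(8/√10) = -1.581. df = 9, critical t = ±1.833. Fail to reject H₀.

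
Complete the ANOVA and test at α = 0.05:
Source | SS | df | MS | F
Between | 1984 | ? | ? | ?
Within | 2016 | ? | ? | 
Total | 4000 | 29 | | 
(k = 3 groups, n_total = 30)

df_between = 2, df_within = 27. MS_between = 992.0, MS_within = 74.67. F = 13.286, F_crit ≈ 3.354. Reject H₀.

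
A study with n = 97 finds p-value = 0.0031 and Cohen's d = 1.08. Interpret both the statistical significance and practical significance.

Statistically significant (p = 0.0031 < 0.05). Cohen's d = 1.08 indicates a large effect size. Both statistical and practical significance should be considered.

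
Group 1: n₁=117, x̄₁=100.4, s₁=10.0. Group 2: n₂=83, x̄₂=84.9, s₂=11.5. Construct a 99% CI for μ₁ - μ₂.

Difference = 15.5. SE = √(10.0²/117 + 11.5²/83) = 1.565. CI = (11.47, 19.53)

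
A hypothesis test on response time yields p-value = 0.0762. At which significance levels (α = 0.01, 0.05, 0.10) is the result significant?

p = 0.0762. Significant at: α = 0.1.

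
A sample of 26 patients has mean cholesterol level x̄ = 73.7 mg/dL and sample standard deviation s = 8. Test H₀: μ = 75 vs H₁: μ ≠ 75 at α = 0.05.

t = (x̄ - μ₀)/(s/√n) = (73.7 - 75)/(8/√26) = -0.829. df = 25, critical t = ±2.06. Fail to reject H₀.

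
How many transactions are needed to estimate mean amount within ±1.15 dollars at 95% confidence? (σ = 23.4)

n = (z*σ/E)² = (1.96×23.4/1.15)² = 1590.6 → n = 1591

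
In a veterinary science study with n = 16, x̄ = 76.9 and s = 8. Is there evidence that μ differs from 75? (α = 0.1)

t = (x̄ - μ₀)/(s/√n) = (76.9 - 75)/(8/√16) = 0.95. df = 15, critical t = ±1.753. Fail to reject H₀.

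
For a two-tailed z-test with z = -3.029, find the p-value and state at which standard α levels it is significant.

p = 2·P(Z > |-3.029|) = 2·(1 - Φ(3.029)) ≈ 0.0025. Significant at α = 0.1; Significant at α = 0.05; Significant at α = 0.01.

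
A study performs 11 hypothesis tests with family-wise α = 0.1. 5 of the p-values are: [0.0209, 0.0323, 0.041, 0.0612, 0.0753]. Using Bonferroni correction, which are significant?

Bonferroni α = 0.1/11 = 0.00909. None of the given p-values are significant.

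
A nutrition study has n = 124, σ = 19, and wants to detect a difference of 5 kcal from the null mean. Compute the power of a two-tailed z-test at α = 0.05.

SE = σ/√n = 19/√124 = 1.706. Non-centrality λ = d/SE = 5/1.706 = 2.93. Power ≈ Φ(λ - z_{α/2}) = Φ(2.93 - 1.96) = Φ(0.97) = 0.834.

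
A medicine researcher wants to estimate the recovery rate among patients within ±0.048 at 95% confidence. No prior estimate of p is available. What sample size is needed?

Conservative approach: use p = 0.5 (maximizes p(1-p) = 0.25). n = z²(0.25)/E² = 1.96²×0.25/0.048² = 416.8 → n = 417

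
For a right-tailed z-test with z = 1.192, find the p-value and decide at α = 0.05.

p = P(Z > 1.192) = 1 - Φ(1.192) ≈ 0.1166. Since p ≥ 0.05, fail to reject H₀ (not significant) at α = 0.05.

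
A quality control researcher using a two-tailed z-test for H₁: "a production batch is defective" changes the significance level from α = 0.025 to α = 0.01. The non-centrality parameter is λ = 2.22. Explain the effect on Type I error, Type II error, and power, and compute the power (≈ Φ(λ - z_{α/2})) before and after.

Decreasing α from 0.025 to 0.01:
• Type I error rate decreases (α is the Type I rate by definition).
• Critical value moves from z_{α/2} = 2.241 to 2.576, so power = Φ(λ - z_{α/2}) goes from Φ(2.22 - 2.241) = 0.492 to Φ(2.22 - 2.576) = 0.361.
• Type II error rate β = 1 - power therefore increases (0.508 → 0.639).
Appropriate when false positives are costly — here, scrapping a good batch — wasted material and cost for no reason.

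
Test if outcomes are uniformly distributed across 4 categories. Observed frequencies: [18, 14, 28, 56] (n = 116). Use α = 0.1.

Expected = 29 each. χ² = Σ(O-E)²/E = 37.103. df = 3, critical value = 6.251. Reject H₀.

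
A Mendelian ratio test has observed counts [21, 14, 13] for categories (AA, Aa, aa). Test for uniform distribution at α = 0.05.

Expected = 16 each. χ² = Σ(O-E)²/E = 2.375. df = 2, critical value = 5.991. Fail to reject H₀.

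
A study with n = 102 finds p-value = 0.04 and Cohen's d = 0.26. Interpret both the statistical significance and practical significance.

Statistically significant (p = 0.04 < 0.05). Cohen's d = 0.26 indicates a small effect size. Both statistical and practical significance should be considered.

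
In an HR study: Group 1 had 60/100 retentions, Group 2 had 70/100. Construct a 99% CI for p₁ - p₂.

p̂₁ = 0.6, p̂₂ = 0.7. Difference = -0.1. CI = (-0.273, 0.073)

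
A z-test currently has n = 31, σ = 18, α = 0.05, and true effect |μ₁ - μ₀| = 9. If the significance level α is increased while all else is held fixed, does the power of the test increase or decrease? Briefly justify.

Power increases: a larger α lowers the critical value, so more of the H₁ sampling distribution falls in the rejection region.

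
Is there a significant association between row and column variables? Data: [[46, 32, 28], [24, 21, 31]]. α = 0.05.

χ² = 4.528. df = 2, critical = 5.991. Fail to reject H₀. No evidence of dependence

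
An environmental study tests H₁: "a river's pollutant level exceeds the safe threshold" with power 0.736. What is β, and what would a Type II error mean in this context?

β = 1 - power = 1 - 0.736 = 0.264. A Type II error is failing to reject H₀ when H₀ is false (false negative) — here, failing to conclude that a river's pollutant level exceeds the safe threshold when in fact it is true. Consequence: allowing unsafe pollution to continue.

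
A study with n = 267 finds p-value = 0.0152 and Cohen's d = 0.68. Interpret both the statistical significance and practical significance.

Statistically significant (p = 0.0152 < 0.05). Cohen's d = 0.68 indicates a medium effect size. Both statistical and practical significance should be considered.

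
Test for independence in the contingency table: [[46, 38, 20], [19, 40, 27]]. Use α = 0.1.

χ² = 10.7. df = 2, critical = 4.605. Reject H₀. Variables are dependent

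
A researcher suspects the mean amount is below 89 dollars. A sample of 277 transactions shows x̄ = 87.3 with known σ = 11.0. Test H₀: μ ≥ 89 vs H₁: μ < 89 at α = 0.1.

z = -2.572. Critical value: -1.28. Reject H₀.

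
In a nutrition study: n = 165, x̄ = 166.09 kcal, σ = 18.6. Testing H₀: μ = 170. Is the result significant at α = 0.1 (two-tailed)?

z = (166.09 - 170)/(18.6/√165) = -2.7. Since |z| > 1.645, significant at α = 0.1.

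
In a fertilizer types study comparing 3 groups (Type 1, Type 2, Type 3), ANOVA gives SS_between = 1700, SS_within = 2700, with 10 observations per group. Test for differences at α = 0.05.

df_between = 2, df_within = 27. F = MS_between/MS_within = 850.0/100.0 = 8.5. F_crit ≈ 3.354. Reject H₀. At least one mean differs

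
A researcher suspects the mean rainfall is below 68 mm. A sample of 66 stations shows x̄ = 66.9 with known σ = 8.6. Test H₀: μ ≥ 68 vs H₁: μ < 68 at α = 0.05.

z = -1.039. Critical value: -1.645. Fail to reject H₀.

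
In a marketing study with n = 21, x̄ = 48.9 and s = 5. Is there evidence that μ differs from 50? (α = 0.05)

t = (x̄ - μ₀)/(s/√n) = (48.9 - 50)/(5/√21) = -1.008. df = 20, critical t = ±2.086. Fail to reject H₀.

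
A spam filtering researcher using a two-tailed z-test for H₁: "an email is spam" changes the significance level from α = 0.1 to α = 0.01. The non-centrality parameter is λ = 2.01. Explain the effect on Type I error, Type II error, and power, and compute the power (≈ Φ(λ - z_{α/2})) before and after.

Decreasing α from 0.1 to 0.01:
• Type I error rate decreases (α is the Type I rate by definition).
• Critical value moves from z_{α/2} = 1.645 to 2.576, so power = Φ(λ - z_{α/2}) goes from Φ(2.01 - 1.645) = 0.642 to Φ(2.01 - 2.576) = 0.286.
• Type II error rate β = 1 - power therefore increases (0.358 → 0.714).
Appropriate when false positives are costly — here, a legitimate email is sent to the spam folder and the user misses it.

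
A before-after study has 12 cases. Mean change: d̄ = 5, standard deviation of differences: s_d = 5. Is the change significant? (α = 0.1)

t = d̄/(s_d/√n) = 5/(5/√12) = 3.464. df = 11, critical t = ±1.796. Reject H₀.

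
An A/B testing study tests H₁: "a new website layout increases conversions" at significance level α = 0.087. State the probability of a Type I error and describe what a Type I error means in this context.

P(Type I error) = α = 0.087. A Type I error is rejecting H₀ when H₀ is actually true (false positive) — here, concluding that a new website layout increases conversions when in fact this is not the case. Consequence: rolling out a layout that doesn't actually help — wasted engineering effort.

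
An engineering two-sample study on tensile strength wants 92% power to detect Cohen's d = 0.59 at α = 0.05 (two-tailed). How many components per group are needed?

z_{α/2} = 1.96, z_β = Φ⁻¹(0.92) = 1.405. For medium effect (d = 0.59): n per group = 2(z_{α/2} + z_β)²/d² = 2(1.96 + 1.405)²/0.59² = 65.1 → 66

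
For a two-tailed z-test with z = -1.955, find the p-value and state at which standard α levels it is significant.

p = 2·P(Z > |-1.955|) = 2·(1 - Φ(1.955)) ≈ 0.0506. Significant at α = 0.1.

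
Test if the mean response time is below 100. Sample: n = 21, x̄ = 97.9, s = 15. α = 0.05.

t = (97.9 - 100)/(15/√21) = -0.642, df = 20. Critical t = -1.725. Fail to reject H₀.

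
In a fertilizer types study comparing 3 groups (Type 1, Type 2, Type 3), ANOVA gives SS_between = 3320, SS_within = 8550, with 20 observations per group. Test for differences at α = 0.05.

df_between = 2, df_within = 57. F = MS_between/MS_within = 1660.0/150.0 = 11.067. F_crit ≈ 3.159. Reject H₀. At least one mean differs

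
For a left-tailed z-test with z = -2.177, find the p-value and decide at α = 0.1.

p = P(Z < -2.177) = Φ(-2.177) ≈ 0.0147. Since p < 0.1, reject H₀ (significant) at α = 0.1.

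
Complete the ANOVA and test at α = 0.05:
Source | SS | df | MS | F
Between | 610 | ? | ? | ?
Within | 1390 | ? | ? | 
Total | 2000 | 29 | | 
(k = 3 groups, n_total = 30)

df_between = 2, df_within = 27. MS_between = 305.0, MS_within = 51.48. F = 5.924, F_crit ≈ 3.354. Reject H₀.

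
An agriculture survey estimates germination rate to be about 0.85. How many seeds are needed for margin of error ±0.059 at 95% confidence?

n = z²p(1-p)/E² = 1.96²×0.85×0.15/0.059² = 140.7 → n = 141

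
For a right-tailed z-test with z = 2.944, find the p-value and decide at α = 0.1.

p = P(Z > 2.944) = 1 - Φ(2.944) ≈ 0.0016. Since p < 0.1, reject H₀ (significant) at α = 0.1.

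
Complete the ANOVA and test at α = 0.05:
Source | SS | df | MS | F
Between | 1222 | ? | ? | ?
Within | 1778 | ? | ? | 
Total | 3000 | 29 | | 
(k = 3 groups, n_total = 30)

df_between = 2, df_within = 27. MS_between = 611.0, MS_within = 65.85. F = 9.278, F_crit ≈ 3.354. Reject H₀.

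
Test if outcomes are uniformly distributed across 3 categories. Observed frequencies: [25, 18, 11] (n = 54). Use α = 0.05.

Expected = 18 each. χ² = Σ(O-E)²/E = 5.444. df = 2, critical value = 5.991. Fail to reject H₀.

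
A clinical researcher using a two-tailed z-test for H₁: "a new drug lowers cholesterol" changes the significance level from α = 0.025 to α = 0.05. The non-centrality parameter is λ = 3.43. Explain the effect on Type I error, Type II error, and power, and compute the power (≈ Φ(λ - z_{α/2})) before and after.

Increasing α from 0.025 to 0.05:
• Type I error rate increases (α is the Type I rate by definition).
• Critical value moves from z_{α/2} = 2.241 to 1.96, so power = Φ(λ - z_{α/2}) goes from Φ(3.43 - 2.241) = 0.883 to Φ(3.43 - 1.96) = 0.929.
• Type II error rate β = 1 - power therefore decreases (0.117 → 0.071).
Appropriate when false negatives are costly — here, shelving an effective drug — patients miss out on a treatment that would have helped.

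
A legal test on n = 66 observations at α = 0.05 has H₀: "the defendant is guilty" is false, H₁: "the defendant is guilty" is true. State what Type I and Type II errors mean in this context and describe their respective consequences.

Type I (false positive): concluding that the defendant is guilty when it is not — convicting an innocent person. Type II (false negative): failing to conclude that the defendant is guilty when it is — acquitting a guilty person. Which is costlier depends on domain priorities and is a judgement call rather than a statistical fact.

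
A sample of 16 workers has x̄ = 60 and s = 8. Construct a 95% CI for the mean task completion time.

CI = x̄ ± t*(s/√n) = 60 ± 2.131(8/√16) = (55.74, 64.26)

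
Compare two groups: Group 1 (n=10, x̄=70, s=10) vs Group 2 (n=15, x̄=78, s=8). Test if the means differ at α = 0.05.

Pooled sp = 8.84. t = -2.218, df = 23. Critical t = ±2.069. Reject H₀.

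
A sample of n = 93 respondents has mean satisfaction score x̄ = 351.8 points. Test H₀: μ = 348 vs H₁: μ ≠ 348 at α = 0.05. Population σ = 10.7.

z = (x̄ - μ₀)/(σ/√n) = (351.8 - 348)/(10.7/√93) = 3.425. Critical value: ±1.96. Since |3.425| > 1.96, Reject H₀.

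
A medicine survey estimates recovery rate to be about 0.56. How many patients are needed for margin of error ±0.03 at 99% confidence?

n = z²p(1-p)/E² = 2.576²×0.56×0.44/0.03² = 1816.7 → n = 1817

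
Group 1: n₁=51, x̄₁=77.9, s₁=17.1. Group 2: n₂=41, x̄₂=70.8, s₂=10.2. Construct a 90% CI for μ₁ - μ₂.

Difference = 7.1. SE = √(17.1²/51 + 10.2²/41) = 2.876. CI = (2.37, 11.83)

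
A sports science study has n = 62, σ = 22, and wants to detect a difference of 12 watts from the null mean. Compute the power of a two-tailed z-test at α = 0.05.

SE = σ/√n = 22/√62 = 2.794. Non-centrality λ = d/SE = 12/2.794 = 4.295. Power ≈ Φ(λ - z_{α/2}) = Φ(4.295 - 1.96) = Φ(2.335) = 0.99.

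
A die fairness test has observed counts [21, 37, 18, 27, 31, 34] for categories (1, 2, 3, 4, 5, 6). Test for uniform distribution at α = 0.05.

Expected = 28 each. χ² = Σ(O-E)²/E = 9.857. df = 5, critical value = 11.07. Fail to reject H₀.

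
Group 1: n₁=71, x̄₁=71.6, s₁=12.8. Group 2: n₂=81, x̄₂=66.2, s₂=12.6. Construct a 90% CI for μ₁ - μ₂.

Difference = 5.4. SE = √(12.8²/71 + 12.6²/81) = 2.066. CI = (2.0, 8.8)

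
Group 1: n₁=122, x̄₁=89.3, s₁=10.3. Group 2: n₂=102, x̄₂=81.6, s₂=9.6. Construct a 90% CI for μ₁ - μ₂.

Difference = 7.7. SE = √(10.3²/122 + 9.6²/102) = 1.332. CI = (5.51, 9.89)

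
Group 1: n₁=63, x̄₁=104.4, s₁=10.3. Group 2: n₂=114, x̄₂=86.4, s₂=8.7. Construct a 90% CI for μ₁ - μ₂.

Difference = 18.0. SE = √(10.3²/63 + 8.7²/114) = 1.532. CI = (15.48, 20.52)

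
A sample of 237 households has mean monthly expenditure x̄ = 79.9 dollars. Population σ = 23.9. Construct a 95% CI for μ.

CI = x̄ ± z*(σ/√n) = 79.9 ± 1.96(23.9/√237) = 79.9 ± 3.04 = (76.86, 82.94)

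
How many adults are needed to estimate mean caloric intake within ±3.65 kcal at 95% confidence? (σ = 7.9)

n = (z*σ/E)² = (1.96×7.9/3.65)² = 18.0 → n = 18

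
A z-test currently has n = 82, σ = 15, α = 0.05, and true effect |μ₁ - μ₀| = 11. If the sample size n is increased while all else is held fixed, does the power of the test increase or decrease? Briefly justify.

Power increases: a larger n shrinks the standard error σ/√n, moving the sampling distribution under H₁ further from the critical value.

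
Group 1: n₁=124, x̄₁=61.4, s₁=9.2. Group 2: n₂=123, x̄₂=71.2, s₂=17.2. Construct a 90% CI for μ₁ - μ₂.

Difference = -9.8. SE = √(9.2²/124 + 17.2²/123) = 1.757. CI = (-12.69, -6.91)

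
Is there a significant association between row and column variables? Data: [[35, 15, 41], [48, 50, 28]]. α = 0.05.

χ² = 18.159. df = 2, critical = 5.991. Reject H₀. Variables are dependent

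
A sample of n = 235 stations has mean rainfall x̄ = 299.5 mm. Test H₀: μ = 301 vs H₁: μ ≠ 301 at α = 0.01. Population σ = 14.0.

z = (x̄ - μ₀)/(σ/√n) = (299.5 - 301)/(14.0/√235) = -1.642. Critical value: ±2.576. Since |-1.642| ≤ 2.576, Fail to reject H₀.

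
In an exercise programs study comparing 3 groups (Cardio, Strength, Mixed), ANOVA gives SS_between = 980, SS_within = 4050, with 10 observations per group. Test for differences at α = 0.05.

df_between = 2, df_within = 27. F = MS_between/MS_within = 490.0/150.0 = 3.267. F_crit ≈ 3.354. Fail to reject H₀.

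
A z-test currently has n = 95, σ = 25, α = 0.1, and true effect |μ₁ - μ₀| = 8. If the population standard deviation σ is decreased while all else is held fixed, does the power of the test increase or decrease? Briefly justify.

Power increases: a smaller σ shrinks the standard error σ/√n, moving the sampling distribution under H₁ further from the critical value.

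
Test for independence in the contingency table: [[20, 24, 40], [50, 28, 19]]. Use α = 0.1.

χ² = 19.808. df = 2, critical = 4.605. Reject H₀. Variables are dependent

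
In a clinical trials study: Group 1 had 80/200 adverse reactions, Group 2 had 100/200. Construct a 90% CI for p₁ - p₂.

p̂₁ = 0.4, p̂₂ = 0.5. Difference = -0.1. CI = (-0.181, -0.019)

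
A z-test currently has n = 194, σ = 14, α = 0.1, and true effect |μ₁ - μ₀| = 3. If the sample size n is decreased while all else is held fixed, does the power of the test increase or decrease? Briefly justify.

Power decreases: a smaller n inflates the standard error σ/√n, pulling the sampling distribution under H₁ back toward the critical value.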